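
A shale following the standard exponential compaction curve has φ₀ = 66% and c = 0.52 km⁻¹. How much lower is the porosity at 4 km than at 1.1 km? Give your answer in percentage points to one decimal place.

φ(1.1) = 0.66·e^(−0.52×1.1) = 0.3725
φ(4) = 0.66·e^(−0.52×4) = 0.0825
Δφ = 0.3725 − 0.0825 = 0.2900

29.0 percentage points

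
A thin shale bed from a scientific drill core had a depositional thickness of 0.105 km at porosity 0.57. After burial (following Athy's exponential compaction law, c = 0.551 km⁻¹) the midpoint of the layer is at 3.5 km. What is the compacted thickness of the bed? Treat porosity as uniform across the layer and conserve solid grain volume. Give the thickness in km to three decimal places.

0.049 km

Porosity at 3.5 km: n = 0.57·exp(−0.551×3.5) = 0.0829
Solid-volume conservation: h(1−n) = h₀(1−n₀) ⇒ h = h₀·(1−n₀)/(1−n)
h = 0.105 × (1 − 0.57)/(1 − 0.0829) = 0.105 × 0.4688 = 0.0492 km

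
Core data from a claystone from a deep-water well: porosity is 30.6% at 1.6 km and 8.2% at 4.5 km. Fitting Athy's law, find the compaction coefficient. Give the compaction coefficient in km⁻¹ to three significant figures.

Athy: n(d) = n₀ e^(−βd) ⇒ n₁/n₂ = e^{β(d₂−d₁)} ⇒ β = ln(n₁/n₂)/(d₂−d₁)
β = ln(0.306/0.082) / (4.5 − 1.6) = ln(3.732) / 2.9 = 1.3169 / 2.9 = 0.4541 km⁻¹

0.454 km⁻¹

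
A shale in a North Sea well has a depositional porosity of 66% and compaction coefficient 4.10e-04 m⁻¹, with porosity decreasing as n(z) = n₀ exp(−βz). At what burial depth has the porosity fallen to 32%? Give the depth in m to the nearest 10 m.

Working in km (1 km = 1000 m; β in km⁻¹ = β in m⁻¹ × 1000):
Invert Athy's law: z = ln(n₀/n) / β
z = ln(0.66/0.32) / 0.41 = ln(2.062) / 0.41 = 0.7239 / 0.41 = 1.766 km

1770 m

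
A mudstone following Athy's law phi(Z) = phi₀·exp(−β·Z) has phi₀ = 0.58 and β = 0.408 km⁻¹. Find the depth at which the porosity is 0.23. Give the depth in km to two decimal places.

2.27 km

Invert Athy's law: Z = ln(phi₀/phi) / β
Z = ln(0.58/0.23) / 0.408 = ln(2.522) / 0.408 = 0.9249 / 0.408 = 2.267 km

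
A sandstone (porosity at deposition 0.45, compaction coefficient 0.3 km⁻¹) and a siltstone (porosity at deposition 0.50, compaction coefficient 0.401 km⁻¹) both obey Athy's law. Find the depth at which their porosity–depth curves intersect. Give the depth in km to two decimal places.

1.04 km

Set phi₀ₐ e^(−βₐZ) = phi₀ᵦ e^(−βᵦZ) ⇒ ln(phi₀ₐ/phi₀ᵦ) = (βₐ − βᵦ)·Z
Z = ln(0.45/0.5) / (0.3 − 0.401) = -0.1054 / -0.101 = 1.043 km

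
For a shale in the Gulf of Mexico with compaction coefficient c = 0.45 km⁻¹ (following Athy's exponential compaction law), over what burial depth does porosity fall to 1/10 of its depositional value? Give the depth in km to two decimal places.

5.12 km

n/n₀ = 1/10 ⇒ exp(−c·z) = 1/10 ⇒ z = ln(10) / c
z = 2.3026 / 0.45 = 5.117 km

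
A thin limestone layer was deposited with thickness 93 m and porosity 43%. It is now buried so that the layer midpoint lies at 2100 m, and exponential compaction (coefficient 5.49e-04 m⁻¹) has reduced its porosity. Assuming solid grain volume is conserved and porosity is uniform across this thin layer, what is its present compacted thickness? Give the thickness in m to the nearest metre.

Working in km (1 km = 1000 m; c in km⁻¹ = c in m⁻¹ × 1000):
Porosity at 2.1 km: phi = 0.43·exp(−0.549×2.1) = 0.1358
Solid-volume conservation: h(1−phi) = h₀(1−phi₀) ⇒ h = h₀·(1−phi₀)/(1−phi)
h = 0.093 × (1 − 0.43)/(1 − 0.1358) = 0.093 × 0.6595 = 0.0613 km

61 m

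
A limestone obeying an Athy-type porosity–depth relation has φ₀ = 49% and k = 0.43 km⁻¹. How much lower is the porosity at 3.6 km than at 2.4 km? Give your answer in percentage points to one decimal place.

φ(2.4) = 0.49·e^(−0.43×2.4) = 0.1746
φ(3.6) = 0.49·e^(−0.43×3.6) = 0.1042
Δφ = 0.1746 − 0.1042 = 0.0704

7.0 percentage points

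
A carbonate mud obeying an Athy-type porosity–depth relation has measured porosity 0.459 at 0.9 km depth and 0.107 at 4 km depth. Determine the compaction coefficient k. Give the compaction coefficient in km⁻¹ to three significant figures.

0.470 km⁻¹

Athy: φ(z) = φ₀ e^(−kz) ⇒ φ₁/φ₂ = e^{k(z₂−z₁)} ⇒ k = ln(φ₁/φ₂)/(z₂−z₁)
k = ln(0.459/0.107) / (4 − 0.9) = ln(4.29) / 3.1 = 1.4562 / 3.1 = 0.4697 km⁻¹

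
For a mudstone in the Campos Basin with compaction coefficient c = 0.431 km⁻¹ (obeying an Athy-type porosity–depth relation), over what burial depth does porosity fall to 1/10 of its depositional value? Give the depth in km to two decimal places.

5.34 km

φ/φ₀ = 1/10 ⇒ exp(−c·Z) = 1/10 ⇒ Z = ln(10) / c
Z = 2.3026 / 0.431 = 5.342 km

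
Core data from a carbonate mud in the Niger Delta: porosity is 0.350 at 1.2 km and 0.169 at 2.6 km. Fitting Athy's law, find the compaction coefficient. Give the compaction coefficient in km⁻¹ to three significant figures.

0.520 km⁻¹

Athy: φ(Z) = φ₀ e^(−βZ) ⇒ φ₁/φ₂ = e^{β(Z₂−Z₁)} ⇒ β = ln(φ₁/φ₂)/(Z₂−Z₁)
β = ln(0.35/0.169) / (2.6 − 1.2) = ln(2.071) / 1.4 = 0.7280 / 1.4 = 0.52 km⁻¹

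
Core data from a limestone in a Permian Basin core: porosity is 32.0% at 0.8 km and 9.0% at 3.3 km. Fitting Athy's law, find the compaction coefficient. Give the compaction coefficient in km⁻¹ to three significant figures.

0.507 km⁻¹

Athy: φ(z) = φ₀ e^(−cz) ⇒ φ₁/φ₂ = e^{c(z₂−z₁)} ⇒ c = ln(φ₁/φ₂)/(z₂−z₁)
c = ln(0.32/0.09) / (3.3 − 0.8) = ln(3.556) / 2.5 = 1.2685 / 2.5 = 0.5074 km⁻¹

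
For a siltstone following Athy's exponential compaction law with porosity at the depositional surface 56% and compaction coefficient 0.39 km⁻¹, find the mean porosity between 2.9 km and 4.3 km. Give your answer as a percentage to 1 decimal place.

13.9%

⟨n⟩ = (1/(Z₂−Z₁)) ∫ n₀ e^(−βZ) dZ = n₀·(e^(−β·Z₁) − e^(−β·Z₂)) / (β·(Z₂−Z₁))
e^(−0.39×2.9) = 0.3227; e^(−0.39×4.3) = 0.1869
⟨n⟩ = 0.56 × (0.3227 − 0.1869) / (0.39 × 1.4) = 0.56 × 0.2487 = 0.1393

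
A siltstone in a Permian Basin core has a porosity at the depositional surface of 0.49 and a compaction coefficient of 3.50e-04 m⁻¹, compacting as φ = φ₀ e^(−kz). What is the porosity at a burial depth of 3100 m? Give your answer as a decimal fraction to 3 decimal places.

Working in km (1 km = 1000 m; k in km⁻¹ = k in m⁻¹ × 1000):
φ = φ₀·exp(−k·z) = 0.49 × exp(−0.35 × 3.1) = 0.49 × exp(−1.085)
  = 0.49 × 0.3379 = 0.1656

0.166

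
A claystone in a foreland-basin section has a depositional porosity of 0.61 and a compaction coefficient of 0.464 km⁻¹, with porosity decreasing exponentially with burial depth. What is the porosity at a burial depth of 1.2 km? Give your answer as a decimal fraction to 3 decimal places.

n = n₀·exp(−β·Z) = 0.61 × exp(−0.464 × 1.2) = 0.61 × exp(−0.5568)
  = 0.61 × 0.5730 = 0.3496

0.350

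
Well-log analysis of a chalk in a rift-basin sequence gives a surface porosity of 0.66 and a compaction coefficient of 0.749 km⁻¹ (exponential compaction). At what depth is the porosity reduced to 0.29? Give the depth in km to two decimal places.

1.10 km

Invert Athy's law: d = ln(phi₀/phi) / k
d = ln(0.66/0.29) / 0.749 = ln(2.276) / 0.749 = 0.8224 / 0.749 = 1.098 km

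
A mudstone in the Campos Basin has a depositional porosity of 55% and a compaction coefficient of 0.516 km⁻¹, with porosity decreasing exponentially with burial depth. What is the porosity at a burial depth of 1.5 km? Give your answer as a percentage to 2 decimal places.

25.36%

φ = φ₀·exp(−k·d) = 0.55 × exp(−0.516 × 1.5) = 0.55 × exp(−0.774)
  = 0.55 × 0.4612 = 0.2536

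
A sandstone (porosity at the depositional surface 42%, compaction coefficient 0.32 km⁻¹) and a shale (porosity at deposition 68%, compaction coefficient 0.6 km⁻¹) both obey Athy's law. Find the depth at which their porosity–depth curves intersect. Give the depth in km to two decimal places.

1.72 km

Set n₀ₐ e^(−βₐz) = n₀ᵦ e^(−βᵦz) ⇒ ln(n₀ₐ/n₀ᵦ) = (βₐ − βᵦ)·z
z = ln(0.42/0.68) / (0.32 − 0.6) = -0.4818 / -0.28 = 1.721 km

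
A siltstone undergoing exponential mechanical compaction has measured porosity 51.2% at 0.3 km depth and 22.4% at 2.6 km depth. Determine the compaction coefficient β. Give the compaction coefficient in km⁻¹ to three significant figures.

Athy: φ(z) = φ₀ e^(−βz) ⇒ φ₁/φ₂ = e^{β(z₂−z₁)} ⇒ β = ln(φ₁/φ₂)/(z₂−z₁)
β = ln(0.512/0.224) / (2.6 − 0.3) = ln(2.286) / 2.3 = 0.8267 / 2.3 = 0.3594 km⁻¹

0.359 km⁻¹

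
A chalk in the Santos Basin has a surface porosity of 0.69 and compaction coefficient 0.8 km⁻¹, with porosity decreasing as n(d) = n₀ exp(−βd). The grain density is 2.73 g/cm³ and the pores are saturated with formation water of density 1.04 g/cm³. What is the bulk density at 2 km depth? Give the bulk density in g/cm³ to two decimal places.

2.49 g/cm³

Porosity at depth: n = 0.69·exp(−0.8×2) = 0.69×0.2019 = 0.1393
Bulk density: ρ_b = (1−n)ρ_g + n·ρ_f = 0.8607×2.73 + 0.1393×1.04
       = 2.350 + 0.145 = 2.495 g/cm³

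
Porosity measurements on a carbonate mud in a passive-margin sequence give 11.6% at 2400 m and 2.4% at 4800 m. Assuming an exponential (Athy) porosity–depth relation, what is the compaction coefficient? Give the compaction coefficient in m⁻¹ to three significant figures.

0.000656 m⁻¹

Working in km (1 km = 1000 m; c in km⁻¹ = c in m⁻¹ × 1000):
Athy: phi(d) = phi₀ e^(−cd) ⇒ phi₁/phi₂ = e^{c(d₂−d₁)} ⇒ c = ln(phi₁/phi₂)/(d₂−d₁)
c = ln(0.116/0.024) / (4.8 − 2.4) = ln(4.833) / 2.4 = 1.5755 / 2.4 = 0.6565 km⁻¹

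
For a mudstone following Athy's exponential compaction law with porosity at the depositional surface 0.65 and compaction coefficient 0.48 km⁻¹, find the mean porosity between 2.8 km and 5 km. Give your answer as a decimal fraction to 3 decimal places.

0.105

⟨φ⟩ = (1/(Z₂−Z₁)) ∫ φ₀ e^(−cZ) dZ = φ₀·(e^(−c·Z₁) − e^(−c·Z₂)) / (c·(Z₂−Z₁))
e^(−0.48×2.8) = 0.2608; e^(−0.48×5) = 0.0907
⟨φ⟩ = 0.65 × (0.2608 − 0.0907) / (0.48 × 2.2) = 0.65 × 0.1611 = 0.1047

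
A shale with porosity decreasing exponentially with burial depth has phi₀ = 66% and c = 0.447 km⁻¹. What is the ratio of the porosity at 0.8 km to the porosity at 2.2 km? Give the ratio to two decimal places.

1.87

phi(z₁)/phi(z₂) = e^(−c·z₁)/e^(−c·z₂) = e^{c(z₂−z₁)}
= exp(0.447 × 1.4) = exp(0.6258) = 1.8697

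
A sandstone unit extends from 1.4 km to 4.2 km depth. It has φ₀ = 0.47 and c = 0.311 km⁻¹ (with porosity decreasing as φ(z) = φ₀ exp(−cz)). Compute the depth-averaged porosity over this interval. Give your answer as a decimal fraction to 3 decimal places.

0.203

⟨φ⟩ = (1/(z₂−z₁)) ∫ φ₀ e^(−cz) dz = φ₀·(e^(−c·z₁) − e^(−c·z₂)) / (c·(z₂−z₁))
e^(−0.311×1.4) = 0.6470; e^(−0.311×4.2) = 0.2708
⟨φ⟩ = 0.47 × (0.6470 − 0.2708) / (0.311 × 2.8) = 0.47 × 0.4320 = 0.2030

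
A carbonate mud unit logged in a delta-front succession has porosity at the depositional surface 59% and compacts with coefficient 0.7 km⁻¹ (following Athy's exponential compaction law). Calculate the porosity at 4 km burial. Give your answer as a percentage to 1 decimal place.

n = n₀·exp(−k·z) = 0.59 × exp(−0.7 × 4) = 0.59 × exp(−2.8)
  = 0.59 × 0.0608 = 0.0359

3.6%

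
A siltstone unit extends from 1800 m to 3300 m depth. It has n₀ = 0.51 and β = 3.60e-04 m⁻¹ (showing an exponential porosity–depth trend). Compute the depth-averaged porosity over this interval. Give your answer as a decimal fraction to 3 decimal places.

0.206

Working in km (1 km = 1000 m; β in km⁻¹ = β in m⁻¹ × 1000):
⟨n⟩ = (1/(d₂−d₁)) ∫ n₀ e^(−βd) dd = n₀·(e^(−β·d₁) − e^(−β·d₂)) / (β·(d₂−d₁))
e^(−0.36×1.8) = 0.5231; e^(−0.36×3.3) = 0.3048
⟨n⟩ = 0.51 × (0.5231 − 0.3048) / (0.36 × 1.5) = 0.51 × 0.4042 = 0.2061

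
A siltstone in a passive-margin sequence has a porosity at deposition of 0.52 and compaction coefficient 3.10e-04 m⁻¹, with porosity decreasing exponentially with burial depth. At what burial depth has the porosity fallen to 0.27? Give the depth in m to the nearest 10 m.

2110 m

Working in km (1 km = 1000 m; c in km⁻¹ = c in m⁻¹ × 1000):
Invert Athy's law: Z = ln(phi₀/phi) / c
Z = ln(0.52/0.27) / 0.31 = ln(1.926) / 0.31 = 0.6554 / 0.31 = 2.114 km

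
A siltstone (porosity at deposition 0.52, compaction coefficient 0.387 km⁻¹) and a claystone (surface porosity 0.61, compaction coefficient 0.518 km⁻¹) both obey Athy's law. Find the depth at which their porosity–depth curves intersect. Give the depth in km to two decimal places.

1.22 km

Set φ₀ₐ e^(−cₐZ) = φ₀ᵦ e^(−cᵦZ) ⇒ ln(φ₀ₐ/φ₀ᵦ) = (cₐ − cᵦ)·Z
Z = ln(0.52/0.61) / (0.387 − 0.518) = -0.1596 / -0.131 = 1.219 km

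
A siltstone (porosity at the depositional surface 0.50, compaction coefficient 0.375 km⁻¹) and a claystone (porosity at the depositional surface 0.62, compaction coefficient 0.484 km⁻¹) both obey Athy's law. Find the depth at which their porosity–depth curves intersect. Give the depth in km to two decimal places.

1.97 km

Set n₀ₐ e^(−cₐd) = n₀ᵦ e^(−cᵦd) ⇒ ln(n₀ₐ/n₀ᵦ) = (cₐ − cᵦ)·d
d = ln(0.5/0.62) / (0.375 − 0.484) = -0.2151 / -0.109 = 1.973 km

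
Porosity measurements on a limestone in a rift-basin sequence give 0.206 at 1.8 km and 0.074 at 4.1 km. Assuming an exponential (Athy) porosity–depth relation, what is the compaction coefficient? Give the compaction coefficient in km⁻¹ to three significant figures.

Athy: n(z) = n₀ e^(−kz) ⇒ n₁/n₂ = e^{k(z₂−z₁)} ⇒ k = ln(n₁/n₂)/(z₂−z₁)
k = ln(0.206/0.074) / (4.1 − 1.8) = ln(2.784) / 2.3 = 1.0238 / 2.3 = 0.4451 km⁻¹

0.445 km⁻¹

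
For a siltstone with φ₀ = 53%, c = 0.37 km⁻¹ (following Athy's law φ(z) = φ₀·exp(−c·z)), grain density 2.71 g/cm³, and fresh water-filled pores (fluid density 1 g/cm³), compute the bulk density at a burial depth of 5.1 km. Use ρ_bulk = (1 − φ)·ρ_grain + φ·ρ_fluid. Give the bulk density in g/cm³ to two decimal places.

Porosity at depth: φ = 0.53·exp(−0.37×5.1) = 0.53×0.1515 = 0.0803
Bulk density: ρ_b = (1−φ)ρ_g + φ·ρ_f = 0.9197×2.71 + 0.0803×1
       = 2.492 + 0.080 = 2.573 g/cm³

2.57 g/cm³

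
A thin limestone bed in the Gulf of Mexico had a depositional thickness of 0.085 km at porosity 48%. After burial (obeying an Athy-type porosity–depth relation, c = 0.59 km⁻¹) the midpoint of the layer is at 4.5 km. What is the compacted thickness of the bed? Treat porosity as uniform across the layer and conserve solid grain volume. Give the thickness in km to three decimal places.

Porosity at 4.5 km: phi = 0.48·exp(−0.59×4.5) = 0.0337
Solid-volume conservation: h(1−phi) = h₀(1−phi₀) ⇒ h = h₀·(1−phi₀)/(1−phi)
h = 0.085 × (1 − 0.48)/(1 − 0.0337) = 0.085 × 0.5382 = 0.0457 km

0.046 km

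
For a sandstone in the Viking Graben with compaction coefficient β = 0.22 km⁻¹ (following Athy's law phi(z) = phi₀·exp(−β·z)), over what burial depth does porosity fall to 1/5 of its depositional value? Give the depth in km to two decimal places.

phi/phi₀ = 1/5 ⇒ exp(−β·z) = 1/5 ⇒ z = ln(5) / β
z = 1.6094 / 0.22 = 7.316 km

7.32 km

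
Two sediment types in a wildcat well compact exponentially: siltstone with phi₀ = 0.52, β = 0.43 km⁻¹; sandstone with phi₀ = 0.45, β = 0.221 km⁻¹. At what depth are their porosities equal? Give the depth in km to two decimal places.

Set phi₀ₐ e^(−βₐz) = phi₀ᵦ e^(−βᵦz) ⇒ ln(phi₀ₐ/phi₀ᵦ) = (βₐ − βᵦ)·z
z = ln(0.52/0.45) / (0.43 − 0.221) = 0.1446 / 0.209 = 0.692 km

0.69 km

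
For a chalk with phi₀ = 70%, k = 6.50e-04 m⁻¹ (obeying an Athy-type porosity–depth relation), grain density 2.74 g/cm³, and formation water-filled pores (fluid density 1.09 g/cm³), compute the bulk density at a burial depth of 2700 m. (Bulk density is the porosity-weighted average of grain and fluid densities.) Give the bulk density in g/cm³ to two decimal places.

2.54 g/cm³

Working in km (1 km = 1000 m; k in km⁻¹ = k in m⁻¹ × 1000):
Porosity at depth: phi = 0.7·exp(−0.65×2.7) = 0.7×0.1729 = 0.1210
Bulk density: ρ_b = (1−phi)ρ_g + phi·ρ_f = 0.8790×2.74 + 0.1210×1.09
       = 2.408 + 0.132 = 2.540 g/cm³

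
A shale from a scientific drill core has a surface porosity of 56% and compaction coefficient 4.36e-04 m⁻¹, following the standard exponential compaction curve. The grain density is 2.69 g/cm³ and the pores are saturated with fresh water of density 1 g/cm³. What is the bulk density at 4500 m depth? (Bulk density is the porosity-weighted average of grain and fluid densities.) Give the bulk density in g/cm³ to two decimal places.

2.56 g/cm³

Working in km (1 km = 1000 m; c in km⁻¹ = c in m⁻¹ × 1000):
Porosity at depth: n = 0.56·exp(−0.436×4.5) = 0.56×0.1406 = 0.0787
Bulk density: ρ_b = (1−n)ρ_g + n·ρ_f = 0.9213×2.69 + 0.0787×1
       = 2.478 + 0.079 = 2.557 g/cm³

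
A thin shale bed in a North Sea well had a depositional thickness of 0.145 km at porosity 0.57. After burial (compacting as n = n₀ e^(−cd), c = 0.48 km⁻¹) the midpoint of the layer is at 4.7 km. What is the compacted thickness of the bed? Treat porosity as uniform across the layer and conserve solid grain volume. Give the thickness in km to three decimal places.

0.066 km

Porosity at 4.7 km: n = 0.57·exp(−0.48×4.7) = 0.0597
Solid-volume conservation: h(1−n) = h₀(1−n₀) ⇒ h = h₀·(1−n₀)/(1−n)
h = 0.145 × (1 − 0.57)/(1 − 0.0597) = 0.145 × 0.4573 = 0.0663 km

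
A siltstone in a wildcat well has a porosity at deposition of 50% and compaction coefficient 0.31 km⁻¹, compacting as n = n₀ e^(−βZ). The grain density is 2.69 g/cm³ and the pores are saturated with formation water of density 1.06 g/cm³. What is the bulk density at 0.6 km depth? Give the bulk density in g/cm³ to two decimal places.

2.01 g/cm³

Porosity at depth: n = 0.5·exp(−0.31×0.6) = 0.5×0.8303 = 0.4151
Bulk density: ρ_b = (1−n)ρ_g + n·ρ_f = 0.5849×2.69 + 0.4151×1.06
       = 1.573 + 0.440 = 2.013 g/cm³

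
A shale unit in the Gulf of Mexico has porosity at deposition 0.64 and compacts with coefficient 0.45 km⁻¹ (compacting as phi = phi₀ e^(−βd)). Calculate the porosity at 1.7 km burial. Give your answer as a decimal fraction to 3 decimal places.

0.298

phi = phi₀·exp(−β·d) = 0.64 × exp(−0.45 × 1.7) = 0.64 × exp(−0.765)
  = 0.64 × 0.4653 = 0.2978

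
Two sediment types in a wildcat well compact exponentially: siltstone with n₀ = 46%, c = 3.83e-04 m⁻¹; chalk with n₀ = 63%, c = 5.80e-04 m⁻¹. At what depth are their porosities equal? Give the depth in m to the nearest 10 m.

1600 m

Working in km (1 km = 1000 m; c in km⁻¹ = c in m⁻¹ × 1000):
Set n₀ₐ e^(−cₐd) = n₀ᵦ e^(−cᵦd) ⇒ ln(n₀ₐ/n₀ᵦ) = (cₐ − cᵦ)·d
d = ln(0.46/0.63) / (0.383 − 0.58) = -0.3145 / -0.197 = 1.596 km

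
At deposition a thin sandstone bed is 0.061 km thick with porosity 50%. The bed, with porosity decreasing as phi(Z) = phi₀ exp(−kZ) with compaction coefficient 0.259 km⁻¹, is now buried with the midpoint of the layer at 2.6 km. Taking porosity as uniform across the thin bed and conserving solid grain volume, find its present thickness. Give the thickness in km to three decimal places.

Porosity at 2.6 km: phi = 0.5·exp(−0.259×2.6) = 0.2550
Solid-volume conservation: h(1−phi) = h₀(1−phi₀) ⇒ h = h₀·(1−phi₀)/(1−phi)
h = 0.061 × (1 − 0.5)/(1 − 0.2550) = 0.061 × 0.6711 = 0.0409 km

0.041 km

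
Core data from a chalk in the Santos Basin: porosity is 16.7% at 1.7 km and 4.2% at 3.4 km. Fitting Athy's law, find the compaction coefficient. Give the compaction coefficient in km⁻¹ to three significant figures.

Athy: phi(Z) = phi₀ e^(−βZ) ⇒ phi₁/phi₂ = e^{β(Z₂−Z₁)} ⇒ β = ln(phi₁/phi₂)/(Z₂−Z₁)
β = ln(0.167/0.042) / (3.4 − 1.7) = ln(3.976) / 1.7 = 1.3803 / 1.7 = 0.812 km⁻¹

0.812 km⁻¹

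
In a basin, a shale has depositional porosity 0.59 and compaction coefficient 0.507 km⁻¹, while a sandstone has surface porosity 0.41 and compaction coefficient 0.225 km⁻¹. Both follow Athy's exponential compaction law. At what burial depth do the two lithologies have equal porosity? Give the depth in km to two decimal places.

1.29 km

Set φ₀ₐ e^(−cₐd) = φ₀ᵦ e^(−cᵦd) ⇒ ln(φ₀ₐ/φ₀ᵦ) = (cₐ − cᵦ)·d
d = ln(0.59/0.41) / (0.507 − 0.225) = 0.3640 / 0.282 = 1.291 km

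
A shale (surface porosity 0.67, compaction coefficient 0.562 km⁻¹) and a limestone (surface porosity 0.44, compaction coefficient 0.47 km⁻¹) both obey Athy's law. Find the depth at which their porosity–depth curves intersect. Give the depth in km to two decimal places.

4.57 km

Set n₀ₐ e^(−cₐz) = n₀ᵦ e^(−cᵦz) ⇒ ln(n₀ₐ/n₀ᵦ) = (cₐ − cᵦ)·z
z = ln(0.67/0.44) / (0.562 − 0.47) = 0.4205 / 0.092 = 4.571 km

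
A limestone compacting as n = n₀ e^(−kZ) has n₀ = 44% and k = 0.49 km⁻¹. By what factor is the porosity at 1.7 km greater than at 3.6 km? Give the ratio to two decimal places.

2.54

n(Z₁)/n(Z₂) = e^(−k·Z₁)/e^(−k·Z₂) = e^{k(Z₂−Z₁)}
= exp(0.49 × 1.9) = exp(0.931) = 2.5370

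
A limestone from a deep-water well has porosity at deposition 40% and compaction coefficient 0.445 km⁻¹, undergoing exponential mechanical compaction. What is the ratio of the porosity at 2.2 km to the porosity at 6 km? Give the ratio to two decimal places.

phi(Z₁)/phi(Z₂) = e^(−c·Z₁)/e^(−c·Z₂) = e^{c(Z₂−Z₁)}
= exp(0.445 × 3.8) = exp(1.691) = 5.4249

5.42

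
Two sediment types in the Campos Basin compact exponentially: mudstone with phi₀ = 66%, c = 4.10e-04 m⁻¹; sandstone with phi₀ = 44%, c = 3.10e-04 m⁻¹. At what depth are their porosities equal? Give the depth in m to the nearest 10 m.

4050 m

Working in km (1 km = 1000 m; c in km⁻¹ = c in m⁻¹ × 1000):
Set phi₀ₐ e^(−cₐz) = phi₀ᵦ e^(−cᵦz) ⇒ ln(phi₀ₐ/phi₀ᵦ) = (cₐ − cᵦ)·z
z = ln(0.66/0.44) / (0.41 − 0.31) = 0.4055 / 0.1 = 4.055 km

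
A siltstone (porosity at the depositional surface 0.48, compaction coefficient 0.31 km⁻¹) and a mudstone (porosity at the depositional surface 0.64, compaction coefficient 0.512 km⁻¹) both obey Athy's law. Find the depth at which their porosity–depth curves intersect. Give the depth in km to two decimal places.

Set φ₀ₐ e^(−kₐZ) = φ₀ᵦ e^(−kᵦZ) ⇒ ln(φ₀ₐ/φ₀ᵦ) = (kₐ − kᵦ)·Z
Z = ln(0.48/0.64) / (0.31 − 0.512) = -0.2877 / -0.202 = 1.424 km

1.42 km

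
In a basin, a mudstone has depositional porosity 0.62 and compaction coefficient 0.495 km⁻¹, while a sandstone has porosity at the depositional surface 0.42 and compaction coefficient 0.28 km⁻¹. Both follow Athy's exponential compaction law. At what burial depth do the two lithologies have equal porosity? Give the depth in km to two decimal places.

1.81 km

Set n₀ₐ e^(−βₐz) = n₀ᵦ e^(−βᵦz) ⇒ ln(n₀ₐ/n₀ᵦ) = (βₐ − βᵦ)·z
z = ln(0.62/0.42) / (0.495 − 0.28) = 0.3895 / 0.215 = 1.811 km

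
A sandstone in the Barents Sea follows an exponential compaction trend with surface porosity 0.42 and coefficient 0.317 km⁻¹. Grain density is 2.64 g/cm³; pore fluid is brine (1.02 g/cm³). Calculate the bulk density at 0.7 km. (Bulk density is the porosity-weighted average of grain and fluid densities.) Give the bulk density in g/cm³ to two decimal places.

Porosity at depth: phi = 0.42·exp(−0.317×0.7) = 0.42×0.8010 = 0.3364
Bulk density: ρ_b = (1−phi)ρ_g + phi·ρ_f = 0.6636×2.64 + 0.3364×1.02
       = 1.752 + 0.343 = 2.095 g/cm³

2.10 g/cm³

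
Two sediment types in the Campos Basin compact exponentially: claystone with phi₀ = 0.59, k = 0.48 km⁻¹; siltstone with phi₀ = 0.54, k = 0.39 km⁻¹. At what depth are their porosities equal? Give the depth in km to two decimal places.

0.98 km

Set phi₀ₐ e^(−kₐz) = phi₀ᵦ e^(−kᵦz) ⇒ ln(phi₀ₐ/phi₀ᵦ) = (kₐ − kᵦ)·z
z = ln(0.59/0.54) / (0.48 − 0.39) = 0.0886 / 0.09 = 0.984 km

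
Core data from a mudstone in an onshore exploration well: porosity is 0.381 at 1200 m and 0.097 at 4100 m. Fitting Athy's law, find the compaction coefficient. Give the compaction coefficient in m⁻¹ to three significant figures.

0.000472 m⁻¹

Working in km (1 km = 1000 m; β in km⁻¹ = β in m⁻¹ × 1000):
Athy: n(z) = n₀ e^(−βz) ⇒ n₁/n₂ = e^{β(z₂−z₁)} ⇒ β = ln(n₁/n₂)/(z₂−z₁)
β = ln(0.381/0.097) / (4.1 − 1.2) = ln(3.928) / 2.9 = 1.3681 / 2.9 = 0.4718 km⁻¹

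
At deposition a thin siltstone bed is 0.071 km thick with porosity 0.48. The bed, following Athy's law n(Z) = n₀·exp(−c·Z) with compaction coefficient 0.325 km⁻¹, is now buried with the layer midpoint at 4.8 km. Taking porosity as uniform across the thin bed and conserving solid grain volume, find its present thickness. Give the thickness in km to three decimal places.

0.041 km

Porosity at 4.8 km: n = 0.48·exp(−0.325×4.8) = 0.1009
Solid-volume conservation: h(1−n) = h₀(1−n₀) ⇒ h = h₀·(1−n₀)/(1−n)
h = 0.071 × (1 − 0.48)/(1 − 0.1009) = 0.071 × 0.5783 = 0.0411 km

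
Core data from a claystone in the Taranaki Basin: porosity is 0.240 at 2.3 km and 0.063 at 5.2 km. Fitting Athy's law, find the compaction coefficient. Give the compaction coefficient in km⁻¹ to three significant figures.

Athy: n(Z) = n₀ e^(−kZ) ⇒ n₁/n₂ = e^{k(Z₂−Z₁)} ⇒ k = ln(n₁/n₂)/(Z₂−Z₁)
k = ln(0.24/0.063) / (5.2 − 2.3) = ln(3.81) / 2.9 = 1.3375 / 2.9 = 0.4612 km⁻¹

0.461 km⁻¹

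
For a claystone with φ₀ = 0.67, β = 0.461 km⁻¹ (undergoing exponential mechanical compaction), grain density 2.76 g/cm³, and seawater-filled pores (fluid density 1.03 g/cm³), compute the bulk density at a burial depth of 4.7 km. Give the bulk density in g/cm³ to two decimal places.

2.63 g/cm³

Porosity at depth: φ = 0.67·exp(−0.461×4.7) = 0.67×0.1146 = 0.0768
Bulk density: ρ_b = (1−φ)ρ_g + φ·ρ_f = 0.9232×2.76 + 0.0768×1.03
       = 2.548 + 0.079 = 2.627 g/cm³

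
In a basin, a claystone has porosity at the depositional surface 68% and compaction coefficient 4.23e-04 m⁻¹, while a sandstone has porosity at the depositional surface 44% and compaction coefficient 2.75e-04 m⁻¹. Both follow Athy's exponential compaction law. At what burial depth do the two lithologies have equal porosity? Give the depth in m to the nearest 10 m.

Working in km (1 km = 1000 m; k in km⁻¹ = k in m⁻¹ × 1000):
Set phi₀ₐ e^(−kₐd) = phi₀ᵦ e^(−kᵦd) ⇒ ln(phi₀ₐ/phi₀ᵦ) = (kₐ − kᵦ)·d
d = ln(0.68/0.44) / (0.423 − 0.275) = 0.4353 / 0.148 = 2.941 km

2940 m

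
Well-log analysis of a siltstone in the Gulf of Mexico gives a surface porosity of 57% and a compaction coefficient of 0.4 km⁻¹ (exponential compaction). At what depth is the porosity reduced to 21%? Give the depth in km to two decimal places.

2.50 km

Invert Athy's law: Z = ln(n₀/n) / c
Z = ln(0.57/0.21) / 0.4 = ln(2.714) / 0.4 = 0.9985 / 0.4 = 2.496 km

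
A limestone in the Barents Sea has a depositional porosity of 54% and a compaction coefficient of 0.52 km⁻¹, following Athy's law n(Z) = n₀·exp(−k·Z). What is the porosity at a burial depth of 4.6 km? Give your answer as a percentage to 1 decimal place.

4.9%

n = n₀·exp(−k·Z) = 0.54 × exp(−0.52 × 4.6) = 0.54 × exp(−2.392)
  = 0.54 × 0.0914 = 0.0494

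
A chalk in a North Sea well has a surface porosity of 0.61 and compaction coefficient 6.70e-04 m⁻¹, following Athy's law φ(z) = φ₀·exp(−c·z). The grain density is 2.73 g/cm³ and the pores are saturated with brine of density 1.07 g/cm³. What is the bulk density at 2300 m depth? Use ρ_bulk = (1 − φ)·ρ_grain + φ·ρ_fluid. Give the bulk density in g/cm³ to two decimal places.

Working in km (1 km = 1000 m; c in km⁻¹ = c in m⁻¹ × 1000):
Porosity at depth: φ = 0.61·exp(−0.67×2.3) = 0.61×0.2142 = 0.1306
Bulk density: ρ_b = (1−φ)ρ_g + φ·ρ_f = 0.8694×2.73 + 0.1306×1.07
       = 2.373 + 0.140 = 2.513 g/cm³

2.51 g/cm³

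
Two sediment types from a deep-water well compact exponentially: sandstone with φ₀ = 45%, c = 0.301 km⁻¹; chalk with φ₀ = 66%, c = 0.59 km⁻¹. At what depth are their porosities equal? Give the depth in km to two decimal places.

Set φ₀ₐ e^(−cₐZ) = φ₀ᵦ e^(−cᵦZ) ⇒ ln(φ₀ₐ/φ₀ᵦ) = (cₐ − cᵦ)·Z
Z = ln(0.45/0.66) / (0.301 − 0.59) = -0.3830 / -0.289 = 1.325 km

1.33 km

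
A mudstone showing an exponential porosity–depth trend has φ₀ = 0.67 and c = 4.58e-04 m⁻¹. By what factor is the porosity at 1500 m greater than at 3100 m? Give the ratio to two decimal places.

2.08

Working in km (1 km = 1000 m; c in km⁻¹ = c in m⁻¹ × 1000):
φ(d₁)/φ(d₂) = e^(−c·d₁)/e^(−c·d₂) = e^{c(d₂−d₁)}
= exp(0.458 × 1.6) = exp(0.7328) = 2.0809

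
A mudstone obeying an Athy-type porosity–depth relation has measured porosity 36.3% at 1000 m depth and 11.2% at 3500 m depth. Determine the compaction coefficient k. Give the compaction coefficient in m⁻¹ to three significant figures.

Working in km (1 km = 1000 m; k in km⁻¹ = k in m⁻¹ × 1000):
Athy: n(d) = n₀ e^(−kd) ⇒ n₁/n₂ = e^{k(d₂−d₁)} ⇒ k = ln(n₁/n₂)/(d₂−d₁)
k = ln(0.363/0.112) / (3.5 − 1) = ln(3.241) / 2.5 = 1.1759 / 2.5 = 0.4704 km⁻¹

0.000470 m⁻¹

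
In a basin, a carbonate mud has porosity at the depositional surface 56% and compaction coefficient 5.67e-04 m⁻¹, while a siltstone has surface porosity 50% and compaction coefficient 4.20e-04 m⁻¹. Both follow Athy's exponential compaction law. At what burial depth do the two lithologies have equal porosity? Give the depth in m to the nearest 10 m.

770 m

Working in km (1 km = 1000 m; k in km⁻¹ = k in m⁻¹ × 1000):
Set n₀ₐ e^(−kₐz) = n₀ᵦ e^(−kᵦz) ⇒ ln(n₀ₐ/n₀ᵦ) = (kₐ − kᵦ)·z
z = ln(0.56/0.5) / (0.567 − 0.42) = 0.1133 / 0.147 = 0.771 km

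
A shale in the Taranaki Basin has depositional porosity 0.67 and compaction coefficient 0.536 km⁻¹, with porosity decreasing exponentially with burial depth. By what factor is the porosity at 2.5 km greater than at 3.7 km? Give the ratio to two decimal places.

1.90

phi(d₁)/phi(d₂) = e^(−β·d₁)/e^(−β·d₂) = e^{β(d₂−d₁)}
= exp(0.536 × 1.2) = exp(0.6432) = 1.9026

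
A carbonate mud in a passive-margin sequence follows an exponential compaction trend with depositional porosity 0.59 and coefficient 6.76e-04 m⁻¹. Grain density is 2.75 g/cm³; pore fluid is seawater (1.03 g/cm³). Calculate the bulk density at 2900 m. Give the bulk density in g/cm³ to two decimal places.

Working in km (1 km = 1000 m; k in km⁻¹ = k in m⁻¹ × 1000):
Porosity at depth: phi = 0.59·exp(−0.676×2.9) = 0.59×0.1408 = 0.0831
Bulk density: ρ_b = (1−phi)ρ_g + phi·ρ_f = 0.9169×2.75 + 0.0831×1.03
       = 2.522 + 0.086 = 2.607 g/cm³

2.61 g/cm³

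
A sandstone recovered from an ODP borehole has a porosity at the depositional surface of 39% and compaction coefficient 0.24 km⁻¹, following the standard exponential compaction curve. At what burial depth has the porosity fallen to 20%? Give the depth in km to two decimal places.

2.78 km

Invert Athy's law: d = ln(phi₀/phi) / c
d = ln(0.39/0.2) / 0.24 = ln(1.95) / 0.24 = 0.6678 / 0.24 = 2.783 km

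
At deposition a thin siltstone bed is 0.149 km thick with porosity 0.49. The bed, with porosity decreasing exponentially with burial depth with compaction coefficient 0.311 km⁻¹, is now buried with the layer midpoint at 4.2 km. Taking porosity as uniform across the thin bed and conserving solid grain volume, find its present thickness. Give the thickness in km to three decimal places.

0.088 km

Porosity at 4.2 km: n = 0.49·exp(−0.311×4.2) = 0.1327
Solid-volume conservation: h(1−n) = h₀(1−n₀) ⇒ h = h₀·(1−n₀)/(1−n)
h = 0.149 × (1 − 0.49)/(1 − 0.1327) = 0.149 × 0.5880 = 0.0876 km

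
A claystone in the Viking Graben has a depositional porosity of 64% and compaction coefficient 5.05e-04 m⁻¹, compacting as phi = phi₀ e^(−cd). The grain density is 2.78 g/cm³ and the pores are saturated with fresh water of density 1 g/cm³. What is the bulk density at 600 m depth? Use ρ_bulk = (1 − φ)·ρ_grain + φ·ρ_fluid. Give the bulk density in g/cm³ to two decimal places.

1.94 g/cm³

Working in km (1 km = 1000 m; c in km⁻¹ = c in m⁻¹ × 1000):
Porosity at depth: phi = 0.64·exp(−0.505×0.6) = 0.64×0.7386 = 0.4727
Bulk density: ρ_b = (1−phi)ρ_g + phi·ρ_f = 0.5273×2.78 + 0.4727×1
       = 1.466 + 0.473 = 1.939 g/cm³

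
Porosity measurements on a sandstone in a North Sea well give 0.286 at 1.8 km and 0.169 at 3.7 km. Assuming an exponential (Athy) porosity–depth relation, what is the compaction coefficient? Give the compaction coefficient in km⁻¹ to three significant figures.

0.277 km⁻¹

Athy: n(d) = n₀ e^(−kd) ⇒ n₁/n₂ = e^{k(d₂−d₁)} ⇒ k = ln(n₁/n₂)/(d₂−d₁)
k = ln(0.286/0.169) / (3.7 − 1.8) = ln(1.692) / 1.9 = 0.5261 / 1.9 = 0.2769 km⁻¹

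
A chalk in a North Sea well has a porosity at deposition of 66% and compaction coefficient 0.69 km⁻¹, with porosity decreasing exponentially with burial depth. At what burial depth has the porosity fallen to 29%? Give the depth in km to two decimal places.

1.19 km

Invert Athy's law: Z = ln(φ₀/φ) / k
Z = ln(0.66/0.29) / 0.69 = ln(2.276) / 0.69 = 0.8224 / 0.69 = 1.192 km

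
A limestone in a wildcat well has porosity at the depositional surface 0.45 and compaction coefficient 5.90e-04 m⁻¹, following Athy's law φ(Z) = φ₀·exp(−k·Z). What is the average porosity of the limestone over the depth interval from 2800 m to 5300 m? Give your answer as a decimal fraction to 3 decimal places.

Working in km (1 km = 1000 m; k in km⁻¹ = k in m⁻¹ × 1000):
⟨φ⟩ = (1/(Z₂−Z₁)) ∫ φ₀ e^(−kZ) dZ = φ₀·(e^(−k·Z₁) − e^(−k·Z₂)) / (k·(Z₂−Z₁))
e^(−0.59×2.8) = 0.1917; e^(−0.59×5.3) = 0.0438
⟨φ⟩ = 0.45 × (0.1917 − 0.0438) / (0.59 × 2.5) = 0.45 × 0.1002 = 0.0451

0.045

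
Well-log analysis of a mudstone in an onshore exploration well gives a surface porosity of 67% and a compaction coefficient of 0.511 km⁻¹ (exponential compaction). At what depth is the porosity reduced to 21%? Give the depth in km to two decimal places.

Invert Athy's law: Z = ln(φ₀/φ) / β
Z = ln(0.67/0.21) / 0.511 = ln(3.19) / 0.511 = 1.1602 / 0.511 = 2.270 km

2.27 km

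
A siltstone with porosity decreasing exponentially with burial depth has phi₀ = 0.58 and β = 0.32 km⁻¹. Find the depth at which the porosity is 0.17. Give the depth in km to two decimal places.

3.84 km

Invert Athy's law: d = ln(phi₀/phi) / β
d = ln(0.58/0.17) / 0.32 = ln(3.412) / 0.32 = 1.2272 / 0.32 = 3.835 km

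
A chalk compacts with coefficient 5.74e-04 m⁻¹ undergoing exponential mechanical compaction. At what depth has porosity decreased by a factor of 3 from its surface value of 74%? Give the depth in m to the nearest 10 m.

1910 m

Working in km (1 km = 1000 m; c in km⁻¹ = c in m⁻¹ × 1000):
n/n₀ = 1/3 ⇒ exp(−c·Z) = 1/3 ⇒ Z = ln(3) / c
Z = 1.0986 / 0.574 = 1.914 km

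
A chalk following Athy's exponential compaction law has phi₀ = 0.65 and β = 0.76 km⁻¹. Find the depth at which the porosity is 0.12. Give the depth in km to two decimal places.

Invert Athy's law: Z = ln(phi₀/phi) / β
Z = ln(0.65/0.12) / 0.76 = ln(5.417) / 0.76 = 1.6895 / 0.76 = 2.223 km

2.22 km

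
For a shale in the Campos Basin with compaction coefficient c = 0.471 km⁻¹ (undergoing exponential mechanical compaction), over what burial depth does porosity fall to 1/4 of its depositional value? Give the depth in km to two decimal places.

2.94 km

φ/φ₀ = 1/4 ⇒ exp(−c·d) = 1/4 ⇒ d = ln(4) / c
d = 1.3863 / 0.471 = 2.943 km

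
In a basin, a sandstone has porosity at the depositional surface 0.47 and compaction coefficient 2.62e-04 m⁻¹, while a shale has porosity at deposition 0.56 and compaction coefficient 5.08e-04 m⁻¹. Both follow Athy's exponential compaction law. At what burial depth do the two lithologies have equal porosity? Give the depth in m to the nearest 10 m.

710 m

Working in km (1 km = 1000 m; k in km⁻¹ = k in m⁻¹ × 1000):
Set n₀ₐ e^(−kₐz) = n₀ᵦ e^(−kᵦz) ⇒ ln(n₀ₐ/n₀ᵦ) = (kₐ − kᵦ)·z
z = ln(0.47/0.56) / (0.262 − 0.508) = -0.1752 / -0.246 = 0.712 km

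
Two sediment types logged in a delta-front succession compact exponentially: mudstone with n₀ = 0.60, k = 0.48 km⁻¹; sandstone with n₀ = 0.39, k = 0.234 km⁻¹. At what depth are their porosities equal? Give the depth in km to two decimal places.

1.75 km

Set n₀ₐ e^(−kₐZ) = n₀ᵦ e^(−kᵦZ) ⇒ ln(n₀ₐ/n₀ᵦ) = (kₐ − kᵦ)·Z
Z = ln(0.6/0.39) / (0.48 − 0.234) = 0.4308 / 0.246 = 1.751 km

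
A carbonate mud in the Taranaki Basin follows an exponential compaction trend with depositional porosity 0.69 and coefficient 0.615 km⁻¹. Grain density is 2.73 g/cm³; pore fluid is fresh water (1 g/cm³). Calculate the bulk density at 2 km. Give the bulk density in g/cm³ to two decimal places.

2.38 g/cm³

Porosity at depth: φ = 0.69·exp(−0.615×2) = 0.69×0.2923 = 0.2017
Bulk density: ρ_b = (1−φ)ρ_g + φ·ρ_f = 0.7983×2.73 + 0.2017×1
       = 2.179 + 0.202 = 2.381 g/cm³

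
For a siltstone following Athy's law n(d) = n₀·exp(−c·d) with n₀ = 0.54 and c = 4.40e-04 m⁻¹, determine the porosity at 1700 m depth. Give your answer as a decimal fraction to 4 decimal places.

Working in km (1 km = 1000 m; c in km⁻¹ = c in m⁻¹ × 1000):
n = n₀·exp(−c·d) = 0.54 × exp(−0.44 × 1.7) = 0.54 × exp(−0.748)
  = 0.54 × 0.4733 = 0.2556

0.2556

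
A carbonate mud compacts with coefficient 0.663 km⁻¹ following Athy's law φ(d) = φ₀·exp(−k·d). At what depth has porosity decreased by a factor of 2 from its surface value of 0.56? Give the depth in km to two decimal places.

1.05 km

φ/φ₀ = 1/2 ⇒ exp(−k·d) = 1/2 ⇒ d = ln(2) / k
d = 0.6931 / 0.663 = 1.045 km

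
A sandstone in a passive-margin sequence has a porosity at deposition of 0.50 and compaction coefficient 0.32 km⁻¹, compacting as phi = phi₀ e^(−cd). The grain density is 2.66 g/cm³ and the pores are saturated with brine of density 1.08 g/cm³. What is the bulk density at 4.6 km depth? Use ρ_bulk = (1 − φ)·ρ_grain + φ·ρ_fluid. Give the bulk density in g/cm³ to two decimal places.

Porosity at depth: phi = 0.5·exp(−0.32×4.6) = 0.5×0.2295 = 0.1147
Bulk density: ρ_b = (1−phi)ρ_g + phi·ρ_f = 0.8853×2.66 + 0.1147×1.08
       = 2.355 + 0.124 = 2.479 g/cm³

2.48 g/cm³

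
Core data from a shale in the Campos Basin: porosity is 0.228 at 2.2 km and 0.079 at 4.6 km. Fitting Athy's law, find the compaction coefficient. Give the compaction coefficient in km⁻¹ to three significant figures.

Athy: n(z) = n₀ e^(−cz) ⇒ n₁/n₂ = e^{c(z₂−z₁)} ⇒ c = ln(n₁/n₂)/(z₂−z₁)
c = ln(0.228/0.079) / (4.6 − 2.2) = ln(2.886) / 2.4 = 1.0599 / 2.4 = 0.4416 km⁻¹

0.442 km⁻¹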